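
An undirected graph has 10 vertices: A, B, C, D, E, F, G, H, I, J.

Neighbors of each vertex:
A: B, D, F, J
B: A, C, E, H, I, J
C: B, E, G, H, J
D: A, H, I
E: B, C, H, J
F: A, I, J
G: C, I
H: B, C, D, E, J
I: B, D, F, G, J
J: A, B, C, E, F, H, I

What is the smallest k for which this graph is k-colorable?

B, C, E, H, J form a clique, so at least 5 colors are needed.
A valid assignment using 5 colors: A=3, B=2, C=4, D=1, E=5, F=2, G=1, H=3, I=3, J=1. Every edge joins two different colors.

5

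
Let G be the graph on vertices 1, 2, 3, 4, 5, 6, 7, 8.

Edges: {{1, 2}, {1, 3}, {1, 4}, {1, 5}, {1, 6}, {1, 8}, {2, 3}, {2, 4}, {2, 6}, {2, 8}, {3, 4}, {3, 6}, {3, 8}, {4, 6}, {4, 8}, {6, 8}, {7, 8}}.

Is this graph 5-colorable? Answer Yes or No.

1, 2, 3, 4, 6, 8 are mutually adjacent (a clique of size 6), so at least 6 colors are needed.
So 5 colors are not enough.

No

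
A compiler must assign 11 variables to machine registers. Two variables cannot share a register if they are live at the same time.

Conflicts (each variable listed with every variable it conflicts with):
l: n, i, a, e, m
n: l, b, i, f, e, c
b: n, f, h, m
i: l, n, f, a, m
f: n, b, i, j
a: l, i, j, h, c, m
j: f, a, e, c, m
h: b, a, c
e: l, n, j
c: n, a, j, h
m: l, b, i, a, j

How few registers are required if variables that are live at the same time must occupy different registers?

4

l, i, a, m pairwise conflict, so at least 4 registers are needed.
4 registers suffice: l=2, n=1, b=2, i=4, f=3, a=1, j=2, h=4, e=3, c=3, m=3. Each listed conflict is separated.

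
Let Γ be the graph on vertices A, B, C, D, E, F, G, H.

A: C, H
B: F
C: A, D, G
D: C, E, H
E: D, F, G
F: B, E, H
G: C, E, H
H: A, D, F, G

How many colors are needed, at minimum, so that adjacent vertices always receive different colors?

C and D are adjacent, so at least 2 colors are needed.
2 colors suffice: color 1 → {B, C, E, H}; color 2 → {A, D, F, G}. No two adjacent vertices share a color.

2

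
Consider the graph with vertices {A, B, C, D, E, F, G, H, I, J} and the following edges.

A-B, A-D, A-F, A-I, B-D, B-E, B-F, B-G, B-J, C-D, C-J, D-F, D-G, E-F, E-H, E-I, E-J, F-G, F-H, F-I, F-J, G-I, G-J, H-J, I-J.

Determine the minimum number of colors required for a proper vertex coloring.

A, B, D, F form a clique, so at least 4 colors are needed.
A valid assignment using 4 colors: A=4, B=3, C=1, D=2, E=4, F=1, G=4, H=3, I=3, J=2. Each edge has distinct colors on its endpoints.

4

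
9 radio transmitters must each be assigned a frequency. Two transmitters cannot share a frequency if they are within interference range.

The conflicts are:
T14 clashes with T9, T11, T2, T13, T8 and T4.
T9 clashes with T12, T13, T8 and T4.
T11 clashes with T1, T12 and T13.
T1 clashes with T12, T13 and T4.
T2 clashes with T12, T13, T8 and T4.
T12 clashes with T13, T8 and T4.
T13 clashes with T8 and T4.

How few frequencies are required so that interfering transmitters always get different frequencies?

T11, T1, T12, T13 all conflict with each other, so at least 4 frequencies are needed.
4 frequencies suffice: T14=2, T9=4, T11=3, T1=4, T2=4, T12=2, T13=1, T8=3, T4=3. Each listed conflict is separated.

4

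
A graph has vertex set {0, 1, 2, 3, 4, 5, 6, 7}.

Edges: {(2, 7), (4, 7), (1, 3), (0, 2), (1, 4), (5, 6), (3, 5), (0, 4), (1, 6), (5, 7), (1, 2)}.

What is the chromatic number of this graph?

The cycle 1-4-7-5-6-1 has odd length 5, so it cannot be 2-colored; at least 3 colors are needed.
3 colors suffice: color red → {0, 1, 7}; color blue → {2, 4, 5}; color green → {3, 6}. No two adjacent vertices share a color.

3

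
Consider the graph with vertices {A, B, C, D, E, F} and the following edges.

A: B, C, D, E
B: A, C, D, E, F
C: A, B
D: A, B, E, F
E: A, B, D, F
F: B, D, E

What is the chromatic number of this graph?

4

A, B, D, E are pairwise adjacent (a clique of size 4), so at least 4 colors are needed.
4 colors suffice: color 1 → {B}; color 2 → {C, E}; color 3 → {A, F}; color 4 → {D}. No two adjacent vertices share a color.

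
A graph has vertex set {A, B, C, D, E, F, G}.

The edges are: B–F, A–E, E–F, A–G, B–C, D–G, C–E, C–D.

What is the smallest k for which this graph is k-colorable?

The cycle C-D-G-A-E-C has odd length 5, so it cannot be 2-colored; at least 3 colors are needed.
A valid assignment using 3 colors: A=blue, B=red, C=blue, D=green, E=red, F=blue, G=red. No two adjacent vertices share a color.

3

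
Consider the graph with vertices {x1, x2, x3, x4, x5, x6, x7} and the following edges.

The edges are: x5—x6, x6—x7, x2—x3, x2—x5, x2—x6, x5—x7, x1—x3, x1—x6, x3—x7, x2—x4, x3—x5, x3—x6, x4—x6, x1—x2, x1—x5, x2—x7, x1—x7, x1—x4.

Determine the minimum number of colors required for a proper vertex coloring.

6

x1, x2, x3, x5, x6, x7 are mutually adjacent (a clique of size 6), so at least 6 colors are needed.
6 colors suffice: x1=3, x2=2, x3=4, x4=4, x5=5, x6=1, x7=6. Every edge joins two different colors.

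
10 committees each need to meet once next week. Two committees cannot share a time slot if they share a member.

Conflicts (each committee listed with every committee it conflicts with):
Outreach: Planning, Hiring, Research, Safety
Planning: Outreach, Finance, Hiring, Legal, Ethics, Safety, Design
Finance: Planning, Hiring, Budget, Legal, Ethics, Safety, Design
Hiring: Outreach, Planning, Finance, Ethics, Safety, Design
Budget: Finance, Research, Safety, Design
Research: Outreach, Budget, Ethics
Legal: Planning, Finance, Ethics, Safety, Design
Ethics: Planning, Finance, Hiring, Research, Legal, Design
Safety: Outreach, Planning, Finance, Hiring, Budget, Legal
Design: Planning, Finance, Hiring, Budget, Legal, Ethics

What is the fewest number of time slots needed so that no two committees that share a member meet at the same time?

Planning, Finance, Legal, Ethics, Design pairwise conflict, so at least 5 time slots are needed.
5 time slots suffice: time slot 1 → {Outreach, Finance}; time slot 2 → {Planning, Budget}; time slot 3 → {Ethics, Safety}; time slot 4 → {Research, Design}; time slot 5 → {Hiring, Legal}. Every pair that conflicts lands in different time slots.

5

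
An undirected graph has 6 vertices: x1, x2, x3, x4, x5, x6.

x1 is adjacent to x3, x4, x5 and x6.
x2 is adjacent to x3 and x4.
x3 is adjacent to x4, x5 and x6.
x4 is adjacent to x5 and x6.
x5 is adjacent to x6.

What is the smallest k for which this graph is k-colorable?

x1, x3, x4, x5, x6 are mutually adjacent (a clique of size 5), so at least 5 colors are needed.
5 colors suffice: x1=G, x2=G, x3=B, x4=R, x5=Y, x6=P. No two adjacent vertices share a color.

5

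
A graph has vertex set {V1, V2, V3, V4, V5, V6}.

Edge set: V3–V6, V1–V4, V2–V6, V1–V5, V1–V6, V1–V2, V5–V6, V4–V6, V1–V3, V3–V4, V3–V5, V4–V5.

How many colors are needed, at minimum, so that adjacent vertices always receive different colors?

5

V1, V3, V4, V5, V6 form a clique, so at least 5 colors are needed.
A valid assignment using 5 colors: V1=B, V2=G, V3=Y, V4=G, V5=P, V6=R. No two adjacent vertices share a color.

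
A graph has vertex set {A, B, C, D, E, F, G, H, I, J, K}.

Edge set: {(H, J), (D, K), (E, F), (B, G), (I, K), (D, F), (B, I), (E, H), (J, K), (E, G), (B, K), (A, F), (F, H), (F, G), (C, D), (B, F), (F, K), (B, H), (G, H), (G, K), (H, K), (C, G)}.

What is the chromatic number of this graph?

5

B, F, G, H, K are pairwise adjacent (a clique of size 5), so at least 5 colors are needed.
5 colors suffice: color 1 → {C, F, I, J}; color 2 → {A, E, K}; color 3 → {D, G}; color 4 → {H}; color 5 → {B}. No two adjacent vertices share a color.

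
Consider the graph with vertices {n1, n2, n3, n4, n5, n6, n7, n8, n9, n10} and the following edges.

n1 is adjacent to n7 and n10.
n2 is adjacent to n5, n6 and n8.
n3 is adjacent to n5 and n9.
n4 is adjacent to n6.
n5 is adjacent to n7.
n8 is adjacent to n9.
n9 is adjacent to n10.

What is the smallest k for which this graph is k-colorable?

3

The cycle n9-n8-n2-n5-n3-n9 has odd length 5, so it cannot be 2-colored; at least 3 colors are needed.
3 colors suffice: color 1 → {n1, n2, n4, n9}; color 2 → {n5, n6, n8, n10}; color 3 → {n3, n7}. Each edge has distinct colors on its endpoints.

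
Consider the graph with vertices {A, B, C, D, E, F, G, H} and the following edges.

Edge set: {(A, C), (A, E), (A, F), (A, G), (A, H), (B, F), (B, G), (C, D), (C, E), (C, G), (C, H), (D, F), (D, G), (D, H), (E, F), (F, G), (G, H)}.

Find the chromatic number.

4

A, C, G, H are mutually adjacent (a clique of size 4), so at least 4 colors are needed.
A valid assignment using 4 colors: A=2, B=2, C=3, D=2, E=1, F=3, G=1, H=4. No two adjacent vertices share a color.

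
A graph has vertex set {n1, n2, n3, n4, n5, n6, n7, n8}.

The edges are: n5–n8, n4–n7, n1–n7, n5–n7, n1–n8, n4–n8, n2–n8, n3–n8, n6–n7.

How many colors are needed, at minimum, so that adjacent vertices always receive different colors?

n4 and n8 are adjacent, so at least 2 colors are needed.
2 colors suffice: color red → {n7, n8}; color blue → {n1, n2, n3, n4, n5, n6}. Every edge joins two different colors.

2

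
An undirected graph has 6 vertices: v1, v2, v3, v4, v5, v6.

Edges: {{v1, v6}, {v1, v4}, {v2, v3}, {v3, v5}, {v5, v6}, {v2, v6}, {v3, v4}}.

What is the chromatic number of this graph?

3

The cycle v3-v5-v6-v1-v4-v3 has odd length 5, so it cannot be 2-colored; at least 3 colors are needed.
3 colors suffice: color 1 → {v3, v6}; color 2 → {v2, v4, v5}; color 3 → {v1}. Every edge joins two different colors.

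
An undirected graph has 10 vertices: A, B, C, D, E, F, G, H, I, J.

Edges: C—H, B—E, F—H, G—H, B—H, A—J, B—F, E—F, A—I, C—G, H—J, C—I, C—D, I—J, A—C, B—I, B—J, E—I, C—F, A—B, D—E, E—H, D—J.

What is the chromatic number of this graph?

B, E, F, H are pairwise adjacent (a clique of size 4), so at least 4 colors are needed.
One proper 4-coloring: A=4, B=2, C=2, D=1, E=3, F=4, G=3, H=1, I=1, J=3. Each edge has distinct colors on its endpoints.

4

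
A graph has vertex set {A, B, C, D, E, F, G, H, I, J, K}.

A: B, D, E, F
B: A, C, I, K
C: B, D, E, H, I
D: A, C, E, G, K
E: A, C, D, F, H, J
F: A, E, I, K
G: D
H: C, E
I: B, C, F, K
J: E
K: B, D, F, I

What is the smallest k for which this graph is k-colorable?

A, D, E form a triangle, so at least 3 colors are needed.
One proper 3-coloring: A=3, B=2, C=3, D=2, E=1, F=2, G=1, H=2, I=1, J=2, K=3. Every edge joins two different colors.

3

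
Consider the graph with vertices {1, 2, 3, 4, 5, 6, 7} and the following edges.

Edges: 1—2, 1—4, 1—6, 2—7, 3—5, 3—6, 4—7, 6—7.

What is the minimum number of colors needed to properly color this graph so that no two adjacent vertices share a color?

4 and 7 are adjacent, so at least 2 colors are needed.
A valid assignment using 2 colors: 1=red, 2=blue, 3=red, 4=blue, 5=blue, 6=blue, 7=red. Each edge has distinct colors on its endpoints.

2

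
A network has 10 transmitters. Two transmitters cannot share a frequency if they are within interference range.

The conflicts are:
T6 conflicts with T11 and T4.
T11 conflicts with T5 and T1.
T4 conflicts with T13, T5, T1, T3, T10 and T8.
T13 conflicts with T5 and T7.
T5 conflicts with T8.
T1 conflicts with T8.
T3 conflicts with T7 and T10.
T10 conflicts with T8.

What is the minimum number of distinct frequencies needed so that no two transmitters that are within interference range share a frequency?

T4, T1, T8 are mutually in conflict, so at least 3 frequencies are needed.
3 frequencies suffice: frequency 1 → {T11, T4, T7}; frequency 2 → {T6, T5, T1, T10}; frequency 3 → {T13, T3, T8}. Every pair that conflicts lands in different frequencies.

3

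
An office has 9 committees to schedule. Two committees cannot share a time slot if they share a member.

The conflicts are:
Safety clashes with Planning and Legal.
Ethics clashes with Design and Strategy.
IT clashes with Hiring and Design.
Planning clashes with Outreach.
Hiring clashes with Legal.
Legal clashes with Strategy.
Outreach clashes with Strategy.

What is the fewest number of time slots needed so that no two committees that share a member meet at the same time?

The cycle Planning-Safety-Legal-Strategy-Outreach-Planning has odd length 5, so it cannot be 2-colored; at least 3 time slots are needed.
A valid assignment using 3 time slots: Safety=2, Ethics=1, IT=1, Planning=3, Hiring=2, Design=2, Legal=1, Outreach=1, Strategy=2. Every pair that conflicts lands in different time slots.

3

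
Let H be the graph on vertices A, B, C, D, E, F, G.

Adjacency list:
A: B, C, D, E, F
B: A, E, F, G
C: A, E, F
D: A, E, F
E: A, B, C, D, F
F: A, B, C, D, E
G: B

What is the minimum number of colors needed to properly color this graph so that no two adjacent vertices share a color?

A, B, E, F form a clique, so at least 4 colors are needed.
A valid assignment using 4 colors: A=red, B=yellow, C=yellow, D=yellow, E=blue, F=green, G=red. Each edge has distinct colors on its endpoints.

4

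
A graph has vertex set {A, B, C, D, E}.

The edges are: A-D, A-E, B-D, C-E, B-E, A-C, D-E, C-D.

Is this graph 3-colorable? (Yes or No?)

A, C, D, E are mutually adjacent (a clique of size 4), so at least 4 colors are needed.
So 3 colors are not enough.

No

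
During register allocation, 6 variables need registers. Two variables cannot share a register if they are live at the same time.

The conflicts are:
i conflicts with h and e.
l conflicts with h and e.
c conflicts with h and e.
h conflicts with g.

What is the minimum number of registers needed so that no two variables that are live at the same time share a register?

2

l and h conflict, so at least 2 registers are needed.
Using 2 registers: i=2, l=2, c=2, h=1, g=2, e=1. Each listed conflict is separated.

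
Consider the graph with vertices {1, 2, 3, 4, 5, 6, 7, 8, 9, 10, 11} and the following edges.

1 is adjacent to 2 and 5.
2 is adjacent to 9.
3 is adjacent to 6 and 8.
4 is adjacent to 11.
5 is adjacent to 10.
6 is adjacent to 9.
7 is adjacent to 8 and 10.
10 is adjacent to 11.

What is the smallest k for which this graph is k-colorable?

The cycle 5-10-7-8-3-6-9-2-1-5 has odd length 9, so it cannot be 2-colored; at least 3 colors are needed.
3 colors suffice: color red → {1, 3, 4, 9, 10}; color blue → {2, 5, 6, 8, 11}; color green → {7}. No two adjacent vertices share a color.

3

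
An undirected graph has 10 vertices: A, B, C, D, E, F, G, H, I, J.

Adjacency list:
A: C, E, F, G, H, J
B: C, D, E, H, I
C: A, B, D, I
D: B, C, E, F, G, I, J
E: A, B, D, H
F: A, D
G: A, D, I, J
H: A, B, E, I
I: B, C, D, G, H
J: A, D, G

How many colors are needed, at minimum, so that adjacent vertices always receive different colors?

B, C, D, I are mutually adjacent (a clique of size 4), so at least 4 colors are needed.
4 colors suffice: color 1 → {A, D}; color 2 → {B, F, G}; color 3 → {E, I, J}; color 4 → {C, H}. No two adjacent vertices share a color.

4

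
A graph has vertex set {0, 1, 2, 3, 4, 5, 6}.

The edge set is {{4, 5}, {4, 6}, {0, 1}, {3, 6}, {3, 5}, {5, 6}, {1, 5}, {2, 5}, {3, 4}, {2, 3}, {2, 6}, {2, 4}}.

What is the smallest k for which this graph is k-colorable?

2, 3, 4, 5, 6 are pairwise adjacent (a clique of size 5), so at least 5 colors are needed.
5 colors suffice: color a → {0, 5}; color b → {1, 4}; color c → {2}; color d → {3}; color e → {6}. No two adjacent vertices share a color.

5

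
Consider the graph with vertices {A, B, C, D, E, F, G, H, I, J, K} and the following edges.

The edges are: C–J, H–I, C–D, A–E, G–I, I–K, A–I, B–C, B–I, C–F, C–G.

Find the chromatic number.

2

C and J are adjacent, so at least 2 colors are needed.
2 colors suffice: color 1 → {C, E, I}; color 2 → {A, B, D, F, G, H, J, K}. Every edge joins two different colors.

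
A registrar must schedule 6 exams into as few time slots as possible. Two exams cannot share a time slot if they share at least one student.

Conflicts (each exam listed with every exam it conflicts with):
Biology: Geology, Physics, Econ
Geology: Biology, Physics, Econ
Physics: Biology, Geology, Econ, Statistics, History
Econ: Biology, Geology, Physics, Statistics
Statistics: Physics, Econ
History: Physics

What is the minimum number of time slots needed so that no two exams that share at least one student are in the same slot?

4

Biology, Geology, Physics, Econ are mutually in conflict, so at least 4 time slots are needed.
4 time slots suffice: time slot 1 → {Physics}; time slot 2 → {Econ, History}; time slot 3 → {Geology, Statistics}; time slot 4 → {Biology}. No two conflicting exams share a time slot.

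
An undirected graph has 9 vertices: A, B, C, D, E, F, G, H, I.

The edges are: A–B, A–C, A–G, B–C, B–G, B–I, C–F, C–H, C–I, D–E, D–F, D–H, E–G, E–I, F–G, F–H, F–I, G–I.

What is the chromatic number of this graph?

3

B, G, I are mutually adjacent, so at least 3 colors are needed.
3 colors suffice: color 1 → {A, H, I}; color 2 → {C, D, G}; color 3 → {B, E, F}. Each edge has distinct colors on its endpoints.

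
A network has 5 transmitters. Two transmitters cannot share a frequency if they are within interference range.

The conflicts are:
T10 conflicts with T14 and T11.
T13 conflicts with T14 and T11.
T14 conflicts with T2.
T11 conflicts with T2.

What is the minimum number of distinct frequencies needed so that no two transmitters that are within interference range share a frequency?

2

T14 and T2 conflict, so at least 2 frequencies are needed.
Using 2 frequencies: T10=2, T13=2, T14=1, T11=1, T2=2. Each listed conflict is separated.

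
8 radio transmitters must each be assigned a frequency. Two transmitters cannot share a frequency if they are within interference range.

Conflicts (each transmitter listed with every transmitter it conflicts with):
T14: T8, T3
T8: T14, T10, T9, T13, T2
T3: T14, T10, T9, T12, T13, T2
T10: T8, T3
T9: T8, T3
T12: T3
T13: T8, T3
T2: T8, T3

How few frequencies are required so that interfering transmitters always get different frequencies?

T8 and T13 conflict, so at least 2 frequencies are needed.
2 frequencies suffice: frequency 1 → {T8, T3}; frequency 2 → {T14, T10, T9, T12, T13, T2}. No two conflicting transmitters share a frequency.

2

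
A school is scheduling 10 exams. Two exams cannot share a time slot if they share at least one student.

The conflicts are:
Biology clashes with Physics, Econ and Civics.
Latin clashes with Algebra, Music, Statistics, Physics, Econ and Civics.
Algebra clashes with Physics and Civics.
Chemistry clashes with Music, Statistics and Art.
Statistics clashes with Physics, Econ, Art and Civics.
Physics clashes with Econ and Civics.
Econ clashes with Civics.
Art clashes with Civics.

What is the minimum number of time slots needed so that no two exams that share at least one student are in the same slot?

5

Latin, Statistics, Physics, Econ, Civics pairwise conflict, so at least 5 time slots are needed.
5 time slots suffice: time slot 1 → {Chemistry, Civics}; time slot 2 → {Biology, Algebra, Music, Statistics}; time slot 3 → {Latin, Art}; time slot 4 → {Physics}; time slot 5 → {Econ}. No two conflicting exams share a time slot.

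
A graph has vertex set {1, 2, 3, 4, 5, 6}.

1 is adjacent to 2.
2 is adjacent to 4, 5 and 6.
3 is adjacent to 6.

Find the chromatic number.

2

1 and 2 are adjacent, so at least 2 colors are needed.
2 colors suffice: 1=b, 2=a, 3=a, 4=b, 5=b, 6=b. Each edge has distinct colors on its endpoints.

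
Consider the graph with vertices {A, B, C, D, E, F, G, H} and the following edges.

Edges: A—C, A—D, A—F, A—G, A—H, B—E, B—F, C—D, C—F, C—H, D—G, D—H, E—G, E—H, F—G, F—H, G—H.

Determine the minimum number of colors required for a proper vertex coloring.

A, C, F, H are pairwise adjacent (a clique of size 4), so at least 4 colors are needed.
One proper 4-coloring: A=green, B=red, C=yellow, D=blue, E=blue, F=blue, G=yellow, H=red. Every edge joins two different colors.

4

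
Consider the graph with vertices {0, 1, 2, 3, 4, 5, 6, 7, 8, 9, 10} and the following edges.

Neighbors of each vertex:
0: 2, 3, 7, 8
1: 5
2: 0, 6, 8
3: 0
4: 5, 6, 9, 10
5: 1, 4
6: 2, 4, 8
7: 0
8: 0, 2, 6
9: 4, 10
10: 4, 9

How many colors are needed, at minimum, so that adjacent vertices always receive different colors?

3

4, 9, 10 form a triangle, so at least 3 colors are needed.
3 colors suffice: color red → {1, 2, 3, 4, 7}; color blue → {0, 5, 6, 9}; color green → {8, 10}. Each edge has distinct colors on its endpoints.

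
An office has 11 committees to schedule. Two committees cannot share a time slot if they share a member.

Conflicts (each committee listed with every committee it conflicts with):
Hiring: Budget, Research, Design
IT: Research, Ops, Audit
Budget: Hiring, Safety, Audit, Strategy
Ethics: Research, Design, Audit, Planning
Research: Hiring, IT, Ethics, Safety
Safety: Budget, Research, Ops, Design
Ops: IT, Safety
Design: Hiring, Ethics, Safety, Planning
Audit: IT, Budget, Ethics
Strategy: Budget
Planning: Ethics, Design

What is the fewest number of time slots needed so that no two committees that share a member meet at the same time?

Ethics, Design, Planning all conflict with each other, so at least 3 time slots are needed.
A valid assignment using 3 time slots: Hiring=2, IT=2, Budget=1, Ethics=2, Research=1, Safety=2, Ops=1, Design=1, Audit=3, Strategy=2, Planning=3. Each listed conflict is separated.

3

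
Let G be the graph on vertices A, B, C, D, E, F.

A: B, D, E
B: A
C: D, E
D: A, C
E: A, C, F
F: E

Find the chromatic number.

2

E and F are adjacent, so at least 2 colors are needed.
2 colors suffice: color 1 → {B, D, E}; color 2 → {A, C, F}. Every edge joins two different colors.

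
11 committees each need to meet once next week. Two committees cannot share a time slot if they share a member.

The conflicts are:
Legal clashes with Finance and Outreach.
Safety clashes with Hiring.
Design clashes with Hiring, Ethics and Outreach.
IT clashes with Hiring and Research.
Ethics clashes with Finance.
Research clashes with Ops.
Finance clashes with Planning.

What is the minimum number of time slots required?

3

The cycle Legal-Outreach-Design-Ethics-Finance-Legal has odd length 5, so it cannot be 2-colored; at least 3 time slots are needed.
Using 3 time slots: Legal=2, Safety=2, Design=2, IT=2, Hiring=1, Ethics=3, Research=1, Finance=1, Ops=2, Planning=2, Outreach=1. No two conflicting committees share a time slot.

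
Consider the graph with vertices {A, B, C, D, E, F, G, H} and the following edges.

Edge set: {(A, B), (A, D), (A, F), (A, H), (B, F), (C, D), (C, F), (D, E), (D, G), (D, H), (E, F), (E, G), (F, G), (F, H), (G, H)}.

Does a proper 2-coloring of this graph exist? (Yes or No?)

A, D, H form a triangle, so at least 3 colors are needed.
So 2 colors are not enough.

No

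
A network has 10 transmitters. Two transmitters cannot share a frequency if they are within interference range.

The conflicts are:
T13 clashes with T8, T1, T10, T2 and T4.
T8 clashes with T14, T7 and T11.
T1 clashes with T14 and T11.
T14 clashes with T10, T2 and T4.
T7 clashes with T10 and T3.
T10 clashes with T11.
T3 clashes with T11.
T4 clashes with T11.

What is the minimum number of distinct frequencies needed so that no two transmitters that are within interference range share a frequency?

2

T10 and T11 conflict, so at least 2 frequencies are needed.
2 frequencies suffice: T13=1, T8=2, T1=2, T14=1, T7=1, T10=2, T3=2, T2=2, T4=2, T11=1. Each listed conflict is separated.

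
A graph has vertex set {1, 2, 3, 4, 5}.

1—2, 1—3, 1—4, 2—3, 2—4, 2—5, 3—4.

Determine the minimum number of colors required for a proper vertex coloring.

4

1, 2, 3, 4 are mutually adjacent (a clique of size 4), so at least 4 colors are needed.
One proper 4-coloring: 1=c, 2=a, 3=d, 4=b, 5=b. Every edge joins two different colors.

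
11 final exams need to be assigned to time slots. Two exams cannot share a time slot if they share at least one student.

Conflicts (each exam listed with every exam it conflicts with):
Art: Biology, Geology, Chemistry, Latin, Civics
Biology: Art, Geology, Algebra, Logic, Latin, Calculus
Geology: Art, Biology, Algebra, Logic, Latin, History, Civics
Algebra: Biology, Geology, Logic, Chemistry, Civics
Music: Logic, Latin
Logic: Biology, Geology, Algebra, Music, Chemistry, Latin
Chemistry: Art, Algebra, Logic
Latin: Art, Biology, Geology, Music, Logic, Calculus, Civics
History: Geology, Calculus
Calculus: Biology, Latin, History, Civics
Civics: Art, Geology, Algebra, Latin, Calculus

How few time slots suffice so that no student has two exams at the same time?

Biology, Geology, Logic, Latin pairwise conflict, so at least 4 time slots are needed.
4 time slots suffice: time slot 1 → {Algebra, Latin, History}; time slot 2 → {Geology, Music, Chemistry, Calculus}; time slot 3 → {Art, Logic}; time slot 4 → {Biology, Civics}. Each listed conflict is separated.

4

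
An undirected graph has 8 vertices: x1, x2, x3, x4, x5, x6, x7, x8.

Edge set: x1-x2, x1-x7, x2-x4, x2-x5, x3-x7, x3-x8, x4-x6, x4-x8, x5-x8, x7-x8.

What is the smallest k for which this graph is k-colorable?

3

x3, x7, x8 are mutually adjacent, so at least 3 colors are needed.
3 colors suffice: color 1 → {x2, x6, x8}; color 2 → {x4, x5, x7}; color 3 → {x1, x3}. Each edge has distinct colors on its endpoints.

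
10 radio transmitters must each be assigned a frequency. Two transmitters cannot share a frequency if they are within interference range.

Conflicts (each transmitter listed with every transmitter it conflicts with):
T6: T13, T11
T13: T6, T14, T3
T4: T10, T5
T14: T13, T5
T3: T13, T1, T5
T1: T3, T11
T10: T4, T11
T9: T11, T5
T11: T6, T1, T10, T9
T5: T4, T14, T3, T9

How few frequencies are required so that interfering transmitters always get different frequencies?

3

The cycle T11-T1-T3-T5-T9-T11 has odd length 5, so it cannot be 2-colored; at least 3 frequencies are needed.
3 frequencies suffice: frequency 1 → {T13, T11, T5}; frequency 2 → {T6, T4, T14, T3, T9}; frequency 3 → {T1, T10}. Every pair that conflicts lands in different frequencies.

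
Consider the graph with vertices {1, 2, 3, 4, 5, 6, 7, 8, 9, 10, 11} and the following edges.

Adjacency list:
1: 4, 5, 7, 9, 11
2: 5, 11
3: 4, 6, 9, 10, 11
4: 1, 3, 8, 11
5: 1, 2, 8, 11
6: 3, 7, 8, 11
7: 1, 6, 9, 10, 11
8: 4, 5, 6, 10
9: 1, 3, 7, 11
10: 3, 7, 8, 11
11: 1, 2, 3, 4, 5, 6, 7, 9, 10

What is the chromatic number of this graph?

4

1, 7, 9, 11 are pairwise adjacent (a clique of size 4), so at least 4 colors are needed.
4 colors suffice: 1=c, 2=c, 3=b, 4=d, 5=b, 6=c, 7=b, 8=a, 9=d, 10=c, 11=a. No two adjacent vertices share a color.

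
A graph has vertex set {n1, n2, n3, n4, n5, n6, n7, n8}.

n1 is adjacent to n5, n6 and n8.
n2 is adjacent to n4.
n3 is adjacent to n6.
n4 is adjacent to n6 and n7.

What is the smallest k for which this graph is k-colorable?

n1 and n5 are adjacent, so at least 2 colors are needed.
2 colors suffice: color 1 → {n1, n3, n4}; color 2 → {n2, n5, n6, n7, n8}. Every edge joins two different colors.

2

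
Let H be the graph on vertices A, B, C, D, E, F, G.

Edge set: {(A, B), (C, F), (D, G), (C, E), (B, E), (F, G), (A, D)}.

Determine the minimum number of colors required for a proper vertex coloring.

3

The cycle A-B-E-C-F-G-D-A has odd length 7, so it cannot be 2-colored; at least 3 colors are needed.
3 colors suffice: color 1 → {B, C, G}; color 2 → {A, E, F}; color 3 → {D}. No two adjacent vertices share a color.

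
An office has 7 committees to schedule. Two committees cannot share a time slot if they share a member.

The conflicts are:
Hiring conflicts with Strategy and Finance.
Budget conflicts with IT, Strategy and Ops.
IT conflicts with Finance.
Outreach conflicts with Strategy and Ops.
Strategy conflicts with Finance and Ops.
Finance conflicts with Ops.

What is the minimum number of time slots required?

3

Outreach, Strategy, Ops are mutually in conflict, so at least 3 time slots are needed.
A valid assignment using 3 time slots: Hiring=3, Budget=2, IT=1, Outreach=2, Strategy=1, Finance=2, Ops=3. Every pair that conflicts lands in different time slots.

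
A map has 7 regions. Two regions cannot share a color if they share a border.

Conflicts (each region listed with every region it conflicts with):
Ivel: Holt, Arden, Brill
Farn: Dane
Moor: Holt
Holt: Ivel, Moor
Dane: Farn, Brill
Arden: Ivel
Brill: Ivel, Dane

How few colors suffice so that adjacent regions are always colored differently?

Dane and Brill conflict, so at least 2 colors are needed.
2 colors suffice: color 1 → {Ivel, Moor, Dane}; color 2 → {Farn, Holt, Arden, Brill}. Every pair that conflicts lands in different colors.

2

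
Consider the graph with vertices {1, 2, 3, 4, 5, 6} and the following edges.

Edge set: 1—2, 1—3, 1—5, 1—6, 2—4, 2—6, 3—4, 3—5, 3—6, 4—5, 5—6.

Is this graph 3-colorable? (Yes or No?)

No

1, 3, 5, 6 are pairwise adjacent (a clique of size 4), so at least 4 colors are needed.
So 3 colors are not enough.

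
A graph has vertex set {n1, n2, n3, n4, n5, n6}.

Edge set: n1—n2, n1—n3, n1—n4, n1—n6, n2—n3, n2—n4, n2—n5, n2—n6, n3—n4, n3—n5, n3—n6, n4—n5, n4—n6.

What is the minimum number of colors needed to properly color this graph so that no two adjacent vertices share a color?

n1, n2, n3, n4, n6 form a clique, so at least 5 colors are needed.
5 colors suffice: color 1 → {n2}; color 2 → {n3}; color 3 → {n4}; color 4 → {n5, n6}; color 5 → {n1}. No two adjacent vertices share a color.

5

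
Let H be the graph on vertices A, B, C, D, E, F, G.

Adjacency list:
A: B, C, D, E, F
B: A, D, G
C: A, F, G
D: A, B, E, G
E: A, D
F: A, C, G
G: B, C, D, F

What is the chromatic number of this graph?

3

A, D, E are pairwise adjacent, so at least 3 colors are needed.
A valid assignment using 3 colors: A=1, B=3, C=3, D=2, E=3, F=2, G=1. No two adjacent vertices share a color.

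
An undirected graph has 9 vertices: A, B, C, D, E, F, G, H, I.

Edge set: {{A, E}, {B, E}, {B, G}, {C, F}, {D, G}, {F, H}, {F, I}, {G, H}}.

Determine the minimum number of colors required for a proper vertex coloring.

D and G are adjacent, so at least 2 colors are needed.
2 colors suffice: A=2, B=2, C=2, D=2, E=1, F=1, G=1, H=2, I=2. Each edge has distinct colors on its endpoints.

2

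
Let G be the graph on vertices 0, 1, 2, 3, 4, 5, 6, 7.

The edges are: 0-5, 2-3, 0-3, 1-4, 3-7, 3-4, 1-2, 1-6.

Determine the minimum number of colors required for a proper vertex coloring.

1 and 6 are adjacent, so at least 2 colors are needed.
2 colors suffice: color a → {1, 3, 5}; color b → {0, 2, 4, 6, 7}. Every edge joins two different colors.

2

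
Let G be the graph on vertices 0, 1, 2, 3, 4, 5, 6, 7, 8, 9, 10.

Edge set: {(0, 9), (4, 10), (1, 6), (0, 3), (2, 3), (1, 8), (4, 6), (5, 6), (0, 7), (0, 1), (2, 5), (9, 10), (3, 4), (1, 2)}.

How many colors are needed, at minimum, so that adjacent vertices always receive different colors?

3

The cycle 4-10-9-0-3-4 has odd length 5, so it cannot be 2-colored; at least 3 colors are needed.
One proper 3-coloring: 0=red, 1=blue, 2=red, 3=blue, 4=red, 5=blue, 6=green, 7=blue, 8=red, 9=blue, 10=green. Every edge joins two different colors.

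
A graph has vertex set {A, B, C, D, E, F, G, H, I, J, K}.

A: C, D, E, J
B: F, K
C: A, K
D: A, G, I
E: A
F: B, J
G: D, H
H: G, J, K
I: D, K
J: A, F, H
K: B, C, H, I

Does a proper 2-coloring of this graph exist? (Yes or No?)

The cycle D-A-C-K-I-D has odd length 5, so it cannot be 2-colored; at least 3 colors are needed.
So 2 colors are not enough.

No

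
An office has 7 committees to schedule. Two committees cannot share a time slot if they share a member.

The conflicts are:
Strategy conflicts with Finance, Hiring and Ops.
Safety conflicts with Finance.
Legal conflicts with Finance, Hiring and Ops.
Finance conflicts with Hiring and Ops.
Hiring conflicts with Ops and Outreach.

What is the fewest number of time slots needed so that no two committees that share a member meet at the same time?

4

Legal, Finance, Hiring, Ops pairwise conflict, so at least 4 time slots are needed.
4 time slots suffice: time slot 1 → {Finance, Outreach}; time slot 2 → {Safety, Hiring}; time slot 3 → {Ops}; time slot 4 → {Strategy, Legal}. No two conflicting committees share a time slot.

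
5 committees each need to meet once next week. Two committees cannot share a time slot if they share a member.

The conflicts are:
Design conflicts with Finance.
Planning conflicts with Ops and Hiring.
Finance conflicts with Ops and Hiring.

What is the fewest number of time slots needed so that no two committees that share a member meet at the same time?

Finance and Ops conflict, so at least 2 time slots are needed.
2 time slots suffice: Design=2, Planning=1, Finance=1, Ops=2, Hiring=2. Every pair that conflicts lands in different time slots.

2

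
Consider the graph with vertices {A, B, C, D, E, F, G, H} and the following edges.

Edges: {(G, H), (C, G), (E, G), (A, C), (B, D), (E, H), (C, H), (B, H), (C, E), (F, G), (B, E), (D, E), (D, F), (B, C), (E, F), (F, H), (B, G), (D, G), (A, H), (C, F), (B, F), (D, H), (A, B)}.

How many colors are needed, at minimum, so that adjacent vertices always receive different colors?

6

B, D, E, F, G, H form a clique, so at least 6 colors are needed.
One proper 6-coloring: A=3, B=1, C=6, D=6, E=3, F=4, G=5, H=2. Each edge has distinct colors on its endpoints.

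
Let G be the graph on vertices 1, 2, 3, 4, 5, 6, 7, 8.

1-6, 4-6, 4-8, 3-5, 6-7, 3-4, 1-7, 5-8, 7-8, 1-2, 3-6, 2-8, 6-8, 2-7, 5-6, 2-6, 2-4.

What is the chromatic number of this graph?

4

1, 2, 6, 7 are pairwise adjacent (a clique of size 4), so at least 4 colors are needed.
One proper 4-coloring: 1=blue, 2=green, 3=blue, 4=yellow, 5=green, 6=red, 7=yellow, 8=blue. No two adjacent vertices share a color.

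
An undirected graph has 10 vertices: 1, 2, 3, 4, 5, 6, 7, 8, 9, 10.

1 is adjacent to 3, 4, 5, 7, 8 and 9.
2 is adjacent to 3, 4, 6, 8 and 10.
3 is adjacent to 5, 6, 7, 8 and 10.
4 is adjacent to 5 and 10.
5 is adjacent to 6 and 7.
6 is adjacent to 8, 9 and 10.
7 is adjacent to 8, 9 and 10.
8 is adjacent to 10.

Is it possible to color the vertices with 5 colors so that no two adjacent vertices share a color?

The chromatic number is 5. 2, 3, 6, 8, 10 are mutually adjacent (a clique of size 5), so at least 5 colors are needed.
5 colors suffice: color a → {3, 4, 9}; color b → {1, 6}; color c → {5, 10}; color d → {2, 7}; color e → {8}.
That is already a proper 5-coloring.

Yes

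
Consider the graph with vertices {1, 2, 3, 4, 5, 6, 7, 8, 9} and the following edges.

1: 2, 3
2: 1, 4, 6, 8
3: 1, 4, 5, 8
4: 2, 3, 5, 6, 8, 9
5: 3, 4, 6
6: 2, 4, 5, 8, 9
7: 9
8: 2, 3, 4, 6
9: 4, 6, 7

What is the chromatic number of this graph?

4

2, 4, 6, 8 are pairwise adjacent (a clique of size 4), so at least 4 colors are needed.
4 colors suffice: color red → {1, 4, 7}; color blue → {3, 6}; color green → {5, 8, 9}; color yellow → {2}. Each edge has distinct colors on its endpoints.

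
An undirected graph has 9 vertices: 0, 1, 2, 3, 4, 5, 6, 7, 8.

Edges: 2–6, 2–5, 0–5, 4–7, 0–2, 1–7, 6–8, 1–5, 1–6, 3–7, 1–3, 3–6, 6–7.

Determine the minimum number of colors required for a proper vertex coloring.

1, 3, 6, 7 form a clique, so at least 4 colors are needed.
One proper 4-coloring: 0=c, 1=b, 2=b, 3=d, 4=a, 5=a, 6=a, 7=c, 8=b. Each edge has distinct colors on its endpoints.

4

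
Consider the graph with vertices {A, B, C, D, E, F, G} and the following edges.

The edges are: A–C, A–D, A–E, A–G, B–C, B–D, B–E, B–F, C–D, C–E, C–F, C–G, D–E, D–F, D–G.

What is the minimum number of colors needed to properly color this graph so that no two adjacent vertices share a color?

4

B, C, D, E form a clique, so at least 4 colors are needed.
4 colors suffice: color red → {C}; color blue → {D}; color green → {A, B}; color yellow → {E, F, G}. No two adjacent vertices share a color.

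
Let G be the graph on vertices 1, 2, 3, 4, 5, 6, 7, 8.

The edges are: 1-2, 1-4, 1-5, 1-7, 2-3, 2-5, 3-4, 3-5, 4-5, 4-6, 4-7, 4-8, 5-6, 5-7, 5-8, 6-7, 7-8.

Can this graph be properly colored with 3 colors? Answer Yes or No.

No

4, 5, 6, 7 form a clique, so at least 4 colors are needed.
So 3 colors are not enough.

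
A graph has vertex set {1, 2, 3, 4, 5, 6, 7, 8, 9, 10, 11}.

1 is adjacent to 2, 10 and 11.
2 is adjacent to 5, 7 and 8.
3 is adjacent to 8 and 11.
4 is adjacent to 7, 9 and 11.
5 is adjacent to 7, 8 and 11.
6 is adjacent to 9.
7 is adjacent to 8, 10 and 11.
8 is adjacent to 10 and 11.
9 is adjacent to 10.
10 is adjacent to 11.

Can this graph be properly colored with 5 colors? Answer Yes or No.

Yes

The chromatic number is 4. 2, 5, 7, 8 are mutually adjacent (a clique of size 4), so at least 4 colors are needed.
4 colors suffice: 1=b, 2=a, 3=b, 4=c, 5=d, 6=b, 7=b, 8=c, 9=a, 10=d, 11=a.
Since 5 ≥ 4, a proper 5-coloring certainly exists.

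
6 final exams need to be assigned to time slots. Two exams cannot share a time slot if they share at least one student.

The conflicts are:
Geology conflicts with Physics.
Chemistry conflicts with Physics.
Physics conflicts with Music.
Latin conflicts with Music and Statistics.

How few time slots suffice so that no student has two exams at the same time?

2

Chemistry and Physics conflict, so at least 2 time slots are needed.
Using 2 time slots: Geology=2, Chemistry=2, Physics=1, Latin=1, Music=2, Statistics=2. Each listed conflict is separated.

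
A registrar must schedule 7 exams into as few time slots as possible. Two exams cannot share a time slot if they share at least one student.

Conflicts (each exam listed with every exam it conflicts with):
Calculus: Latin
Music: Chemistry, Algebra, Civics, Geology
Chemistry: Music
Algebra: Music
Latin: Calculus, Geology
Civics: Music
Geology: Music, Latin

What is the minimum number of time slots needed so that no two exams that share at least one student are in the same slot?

Calculus and Latin conflict, so at least 2 time slots are needed.
A valid assignment using 2 time slots: Calculus=2, Music=1, Chemistry=2, Algebra=2, Latin=1, Civics=2, Geology=2. No two conflicting exams share a time slot.

2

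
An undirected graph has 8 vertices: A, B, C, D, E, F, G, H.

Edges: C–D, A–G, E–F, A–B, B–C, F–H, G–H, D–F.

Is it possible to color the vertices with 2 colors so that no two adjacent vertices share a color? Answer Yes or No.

The cycle H-G-A-B-C-D-F-H has odd length 7, so it cannot be 2-colored; at least 3 colors are needed.
So 2 colors are not enough.

No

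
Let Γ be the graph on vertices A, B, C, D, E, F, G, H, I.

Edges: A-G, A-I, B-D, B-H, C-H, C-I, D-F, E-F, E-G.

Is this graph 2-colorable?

The cycle I-C-H-B-D-F-E-G-A-I has odd length 9, so it cannot be 2-colored; at least 3 colors are needed.
So 2 colors are not enough.

No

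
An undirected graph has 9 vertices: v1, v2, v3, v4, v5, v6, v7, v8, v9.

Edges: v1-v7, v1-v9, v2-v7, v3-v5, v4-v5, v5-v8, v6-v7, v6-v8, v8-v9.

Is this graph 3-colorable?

The chromatic number is 3. The cycle v1-v9-v8-v6-v7-v1 has odd length 5, so it cannot be 2-colored; at least 3 colors are needed.
3 colors suffice: v1=2, v2=2, v3=2, v4=2, v5=1, v6=3, v7=1, v8=2, v9=1.
That is already a proper 3-coloring.

Yes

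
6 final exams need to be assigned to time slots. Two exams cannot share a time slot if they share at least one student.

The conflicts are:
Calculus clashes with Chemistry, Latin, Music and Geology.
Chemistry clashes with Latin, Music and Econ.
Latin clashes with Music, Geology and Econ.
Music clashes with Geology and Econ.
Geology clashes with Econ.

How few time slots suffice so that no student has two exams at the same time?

Calculus, Latin, Music, Geology are mutually in conflict, so at least 4 time slots are needed.
A valid assignment using 4 time slots: Calculus=3, Chemistry=4, Latin=2, Music=1, Geology=4, Econ=3. No two conflicting exams share a time slot.

4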